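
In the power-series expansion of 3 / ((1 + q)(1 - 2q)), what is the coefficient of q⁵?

63

The denominator gives the recurrence a_n = a_(n−1) + 2a_(n−2) for n ≥ 2; the numerator fixes a_0 = 3, a_1 = 3.
Iterating: 3, 3, 9, 15, 33, 63, so a_5 = 63.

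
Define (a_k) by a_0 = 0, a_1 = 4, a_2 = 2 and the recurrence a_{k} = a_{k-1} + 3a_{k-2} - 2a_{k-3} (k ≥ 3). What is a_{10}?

1100

The ordinary generating function has denominator 1 - z - 3z^2 + 2z^3.
Iterating the recurrence: a_0,…,a_{10} = 0, 4, 2, 14, 12, 50, 58, 184, 258, 694, 1100.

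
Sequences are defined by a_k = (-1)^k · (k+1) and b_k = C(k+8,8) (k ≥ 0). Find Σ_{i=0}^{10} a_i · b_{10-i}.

17772

Write out a_i and b_{10-i} for i = 0,…,10 and sum the products.
Σ = 1·43758 − 2·24310 + 3·12870 − 4·6435 + 5·3003 − 6·1287 + 7·495 − 8·165 + 9·45 − 10·9 + 11·1 = 17772.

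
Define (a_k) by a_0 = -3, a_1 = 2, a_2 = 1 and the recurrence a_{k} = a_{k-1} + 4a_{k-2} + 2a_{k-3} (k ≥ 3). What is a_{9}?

The ordinary generating function has denominator 1 - q - 4q^2 - 2q^3.
Iterating the recurrence: a_0,…,a_{9} = -3, 2, 1, 3, 11, 25, 75, 197, 547, 1485.

1485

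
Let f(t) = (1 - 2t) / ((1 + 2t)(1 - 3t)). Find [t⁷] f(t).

335

The denominator gives the recurrence a_n = a_(n−1) + 6a_(n−2) for n ≥ 2; the numerator fixes a_0 = 1, a_1 = -1.
Iterating: 1, -1, 5, -1, 29, 23, 197, 335, so a_7 = 335.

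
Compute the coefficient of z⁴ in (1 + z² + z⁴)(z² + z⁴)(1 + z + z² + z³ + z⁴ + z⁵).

(1 + z² + z⁴) has coefficients 1,0,1,0,1 for degrees 0…4.
(z² + z⁴) has coefficients 0,0,1,0,1 for degrees 0…4.
Finally multiplying by (1 + z + z² + z³ + z⁴ + z⁵), the product of all factors after the first has coefficients 0,0,1,1,2 for degrees 0…4.
[z⁴] = 1·2 + 1·1 + 1·0 = 3.

3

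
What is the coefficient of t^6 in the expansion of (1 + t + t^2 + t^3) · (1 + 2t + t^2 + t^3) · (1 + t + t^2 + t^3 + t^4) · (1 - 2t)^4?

(1 + t + t^2 + t^3) has coefficients 1,1,1,1 for degrees 0…3.
(1 + 2t + t^2 + t^3) has coefficients 1,2,1,1,0,0,0 for degrees 0…6.
Multiplying by (1 + t + t^2 + t^3 + t^4) gives running coefficients 1,3,4,5,5,4,2 for degrees 0…6.
Finally multiplying by (1 - 2t)^4, the product of all factors after the first has coefficients 1,-5,4,13,-19,4,-6 for degrees 0…6.
[t^6] = 1·(-6) + 1·4 + 1·(-19) + 1·13 = -8.

-8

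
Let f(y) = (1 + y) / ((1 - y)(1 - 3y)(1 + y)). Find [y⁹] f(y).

Partial fractions give a closed form: a_n = (-1/2)·1^n + (3/2)·3^n.
At n = 9: a_9 = 29524.

29524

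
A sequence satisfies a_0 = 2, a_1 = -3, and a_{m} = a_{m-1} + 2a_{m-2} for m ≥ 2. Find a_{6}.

The ordinary generating function has denominator 1 - t - 2t^2.
Iterating the recurrence: a_0,…,a_{6} = 2, -3, 1, -5, -3, -13, -19.

-19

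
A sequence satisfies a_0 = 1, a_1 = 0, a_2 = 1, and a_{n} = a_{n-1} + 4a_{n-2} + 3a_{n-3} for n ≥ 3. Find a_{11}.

12550

The ordinary generating function has denominator 1 - z - 4z^2 - 3z^3.
Iterating the recurrence: a_0,…,a_{11} = 1, 0, 1, 4, 8, 27, 71, 203, 568, 1593, 4474, 12550.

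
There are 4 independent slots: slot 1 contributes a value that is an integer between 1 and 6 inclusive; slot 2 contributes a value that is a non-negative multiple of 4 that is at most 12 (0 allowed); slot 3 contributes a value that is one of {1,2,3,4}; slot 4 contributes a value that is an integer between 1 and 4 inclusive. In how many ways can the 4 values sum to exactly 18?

The generating function for the choices is (t + t^2 + t^3 + t^4 + t^5 + t^6)·(1 + t^4 + t^8 + t^12)·(t + t^2 + t^3 + t^4)·(t + t^2 + t^3 + t^4); the count is [t^18].
(t + t^2 + t^3 + t^4 + t^5 + t^6) has coefficients 0,1,1,1,1,1,1 for degrees 0…6.
(1 + t^4 + t^8 + t^12) has coefficients 1,0,0,0,1,0,0,0,1,0,0,0,1,0,0,0,0,0,0 for degrees 0…18.
Multiplying by (t + t^2 + t^3 + t^4) gives running coefficients 0,1,1,1,1,1,1,1,1,1,1,1,1,1,1,1,1,0,0 for degrees 0…18.
Finally multiplying by (t + t^2 + t^3 + t^4), the product of all factors after the first has coefficients 0,0,1,2,3,4,4,4,4,4,4,4,4,4,4,4,4,4,3 for degrees 0…18.
[t^18] = 1·4 + 1·4 + 1·4 + 1·4 + 1·4 + 1·4 = 24.

24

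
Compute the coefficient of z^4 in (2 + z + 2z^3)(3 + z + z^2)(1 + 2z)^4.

(2 + z + 2z^3) has coefficients 2,1,0,2 for degrees 0…3.
(3 + z + z^2) has coefficients 3,1,1,0,0 for degrees 0…4.
Finally multiplying by (1 + 2z)^4, the product of all factors after the first has coefficients 3,25,81,128,104 for degrees 0…4.
[z^4] = 2·104 + 1·128 + 2·25 = 386.

386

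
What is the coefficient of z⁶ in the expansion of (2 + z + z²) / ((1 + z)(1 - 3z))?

1337

The denominator gives the recurrence a_n = 2a_(n−1) + 3a_(n−2) for n ≥ 3; the numerator fixes a_0 = 2, a_1 = 5, a_2 = 17.
Iterating: 2, 5, 17, 49, 149, 445, 1337, so a_6 = 1337.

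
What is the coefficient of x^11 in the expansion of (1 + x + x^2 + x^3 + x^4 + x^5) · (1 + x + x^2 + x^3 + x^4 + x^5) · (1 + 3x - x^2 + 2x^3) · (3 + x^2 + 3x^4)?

(1 + x + x^2 + x^3 + x^4 + x^5) has coefficients 1,1,1,1,1,1 for degrees 0…5.
(1 + x + x^2 + x^3 + x^4 + x^5) has coefficients 1,1,1,1,1,1,0,0,0,0,0,0 for degrees 0…11.
Multiplying by (1 + 3x - x^2 + 2x^3) gives running coefficients 1,4,3,5,5,5,4,1,2,0,0,0 for degrees 0…11.
Finally multiplying by (3 + x^2 + 3x^4), the product of all factors after the first has coefficients 3,12,10,19,21,32,26,23,25,16,14,3 for degrees 0…11.
[x^11] = 1·3 + 1·14 + 1·16 + 1·25 + 1·23 + 1·26 = 107.

107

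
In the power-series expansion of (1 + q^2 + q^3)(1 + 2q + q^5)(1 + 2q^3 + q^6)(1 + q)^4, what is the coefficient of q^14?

21

(1 + q^2 + q^3) has coefficients 1,0,1,1 for degrees 0…3.
(1 + 2q + q^5) has coefficients 1,2,0,0,0,1,0,0,0,0,0,0,0,0,0 for degrees 0…14.
Multiplying by (1 + 2q^3 + q^6) gives running coefficients 1,2,0,2,4,1,1,2,2,0,0,1,0,0,0 for degrees 0…14.
Finally multiplying by (1 + q)^4, the product of all factors after the first has coefficients 1,6,14,18,21,31,37,30,24,25,21,11,6,6,4 for degrees 0…14.
[q^14] = 1·4 + 1·6 + 1·11 = 21.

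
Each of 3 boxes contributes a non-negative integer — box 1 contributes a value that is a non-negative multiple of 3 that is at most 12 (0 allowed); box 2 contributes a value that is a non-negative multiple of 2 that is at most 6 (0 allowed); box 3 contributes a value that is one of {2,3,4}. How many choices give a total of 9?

4

The generating function for the choices is (1 + y³ + y⁶ + y⁹ + y¹²)·(1 + y² + y⁴ + y⁶)·(y² + y³ + y⁴); the count is [y⁹].
(1 + y³ + y⁶ + y⁹ + y¹²) has coefficients 1,0,0,1,0,0,1,0,0,1 for degrees 0…9.
(1 + y² + y⁴ + y⁶) has coefficients 1,0,1,0,1,0,1,0,0,0 for degrees 0…9.
Finally multiplying by (y² + y³ + y⁴), the product of all factors after the first has coefficients 0,0,1,1,2,1,2,1,2,1 for degrees 0…9.
[y⁹] = 1·1 + 1·2 + 1·1 + 1·0 = 4.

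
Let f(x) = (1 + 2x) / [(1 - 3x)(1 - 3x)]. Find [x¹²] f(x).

The denominator gives the recurrence a_n = 6a_(n−1) − 9a_(n−2) for n ≥ 2; the numerator fixes a_0 = 1, a_1 = 8.
Iterating: 1, 8, 39, 162, 621, 2268, 8019, 27702, 94041, 314928, 1043199, 3424842, 11160261, so a_12 = 11160261.

11160261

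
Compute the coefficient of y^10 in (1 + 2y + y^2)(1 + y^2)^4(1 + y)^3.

(1 + 2y + y^2) has coefficients 1,2,1 for degrees 0…2.
(1 + y^2)^4 has coefficients 1,0,4,0,6,0,4,0,1,0,0 for degrees 0…10.
Finally multiplying by (1 + y)^3, the product of all factors after the first has coefficients 1,3,7,13,18,22,22,18,13,7,3 for degrees 0…10.
[y^10] = 1·3 + 2·7 + 1·13 = 30.

30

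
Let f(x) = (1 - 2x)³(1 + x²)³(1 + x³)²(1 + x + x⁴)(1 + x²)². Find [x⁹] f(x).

-12

(1 - 2x)³ has coefficients 1,-6,12,-8 for degrees 0…3.
(1 + x²)³ has coefficients 1,0,3,0,3,0,1,0,0,0 for degrees 0…9.
Multiplying by (1 + x³)² gives running coefficients 1,0,3,2,3,6,2,6,3,2 for degrees 0…9.
Multiplying by (1 + x + x⁴) gives running coefficients 1,1,3,5,6,9,11,10,12,11 for degrees 0…9.
Finally multiplying by (1 + x²)², the product of all factors after the first has coefficients 1,1,5,7,13,20,26,33,40,40 for degrees 0…9.
[x⁹] = 1·40 − 6·40 + 12·33 − 8·26 = -12.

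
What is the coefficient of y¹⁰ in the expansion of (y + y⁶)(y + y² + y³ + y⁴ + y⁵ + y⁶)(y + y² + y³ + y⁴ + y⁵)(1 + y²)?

(y + y⁶) has coefficients 0,1,0,0,0,0,1 for degrees 0…6.
(y + y² + y³ + y⁴ + y⁵ + y⁶) has coefficients 0,1,1,1,1,1,1,0,0,0,0 for degrees 0…10.
Multiplying by (y + y² + y³ + y⁴ + y⁵) gives running coefficients 0,0,1,2,3,4,5,5,4,3,2 for degrees 0…10.
Finally multiplying by (1 + y²), the product of all factors after the first has coefficients 0,0,1,2,4,6,8,9,9,8,6 for degrees 0…10.
[y¹⁰] = 1·8 + 1·4 = 12.

12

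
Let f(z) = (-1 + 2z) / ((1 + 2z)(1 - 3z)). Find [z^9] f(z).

Partial fractions give a closed form: a_n = (-4/5)·(-2)^n + (-1/5)·3^n.
At n = 9: a_9 = -3527.

-3527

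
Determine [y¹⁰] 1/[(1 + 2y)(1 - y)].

683

Partial fractions give a closed form: a_n = (2/3)·(-2)^n + (1/3)·1^n.
At n = 10: a_10 = 683.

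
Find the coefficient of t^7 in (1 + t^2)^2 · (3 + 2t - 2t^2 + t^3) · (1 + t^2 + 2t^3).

(1 + t^2)^2 has coefficients 1,0,2,0,1 for degrees 0…4.
(3 + 2t - 2t^2 + t^3) has coefficients 3,2,-2,1,0,0,0,0 for degrees 0…7.
Finally multiplying by (1 + t^2 + 2t^3), the product of all factors after the first has coefficients 3,2,1,9,2,-3,2,0 for degrees 0…7.
[t^7] = 1·0 + 2·(-3) + 1·9 = 3.

3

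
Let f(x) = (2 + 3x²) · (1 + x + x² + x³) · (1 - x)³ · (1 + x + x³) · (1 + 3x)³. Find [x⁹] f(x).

(2 + 3x²) has coefficients 2,0,3 for degrees 0…2.
(1 + x + x² + x³) has coefficients 1,1,1,1,0,0,0,0,0,0 for degrees 0…9.
Multiplying by (1 - x)³ gives running coefficients 1,-2,1,0,-1,2,-1,0,0,0 for degrees 0…9.
Multiplying by (1 + x + x³) gives running coefficients 1,-1,-1,2,-3,2,1,-2,2,-1 for degrees 0…9.
Finally multiplying by (1 + 3x)³, the product of all factors after the first has coefficients 1,8,17,-7,-39,2,-8,-20,65,-10 for degrees 0…9.
[x⁹] = 2·(-10) + 3·(-20) = -80.

-80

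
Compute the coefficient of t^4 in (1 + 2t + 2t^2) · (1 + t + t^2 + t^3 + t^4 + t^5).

5

(1 + 2t + 2t^2) has coefficients 1,2,2 for degrees 0…2.
(1 + t + t^2 + t^3 + t^4 + t^5) has coefficients 1,1,1,1,1 for degrees 0…4.
[t^4] = 1·1 + 2·1 + 2·1 = 5.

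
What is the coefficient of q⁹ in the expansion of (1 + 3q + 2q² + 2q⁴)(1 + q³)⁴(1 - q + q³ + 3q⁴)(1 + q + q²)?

104

(1 + 3q + 2q² + 2q⁴) has coefficients 1,3,2,0,2 for degrees 0…4.
(1 + q³)⁴ has coefficients 1,0,0,4,0,0,6,0,0,4 for degrees 0…9.
Multiplying by (1 - q + q³ + 3q⁴) gives running coefficients 1,-1,0,5,-1,0,10,6,0,10 for degrees 0…9.
Finally multiplying by (1 + q + q²), the product of all factors after the first has coefficients 1,0,0,4,4,4,9,16,16,16 for degrees 0…9.
[q⁹] = 1·16 + 3·16 + 2·16 + 2·4 = 104.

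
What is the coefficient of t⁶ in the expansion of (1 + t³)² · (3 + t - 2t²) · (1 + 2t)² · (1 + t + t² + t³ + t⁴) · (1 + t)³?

(1 + t³)² has coefficients 1,0,0,2,0,0,1 for degrees 0…6.
(3 + t - 2t²) has coefficients 3,1,-2,0,0,0,0 for degrees 0…6.
Multiplying by (1 + 2t)² gives running coefficients 3,13,14,-4,-8,0,0 for degrees 0…6.
Multiplying by (1 + t + t² + t³ + t⁴) gives running coefficients 3,16,30,26,18,15,2 for degrees 0…6.
Finally multiplying by (1 + t)³, the product of all factors after the first has coefficients 3,25,87,167,202,177,127 for degrees 0…6.
[t⁶] = 1·127 + 2·167 + 1·3 = 464.

464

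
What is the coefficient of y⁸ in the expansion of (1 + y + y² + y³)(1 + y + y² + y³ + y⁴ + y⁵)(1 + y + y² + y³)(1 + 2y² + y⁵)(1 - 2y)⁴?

-38

(1 + y + y² + y³) has coefficients 1,1,1,1 for degrees 0…3.
(1 + y + y² + y³ + y⁴ + y⁵) has coefficients 1,1,1,1,1,1,0,0,0 for degrees 0…8.
Multiplying by (1 + y + y² + y³) gives running coefficients 1,2,3,4,4,4,3,2,1 for degrees 0…8.
Multiplying by (1 + 2y² + y⁵) gives running coefficients 1,2,5,8,10,13,13,13,11 for degrees 0…8.
Finally multiplying by (1 - 2y)⁴, the product of all factors after the first has coefficients 1,-6,13,-16,18,-3,-27,29,-37 for degrees 0…8.
[y⁸] = 1·(-37) + 1·29 + 1·(-27) + 1·(-3) = -38.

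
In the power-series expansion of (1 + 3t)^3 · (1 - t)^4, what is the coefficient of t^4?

19

(1 + 3t)^3 has coefficients 1,9,27,27 for degrees 0…3.
(1 - t)^4 has coefficients 1,-4,6,-4,1 for degrees 0…4.
[t^4] = 1·1 + 9·(-4) + 27·6 + 27·(-4) = 19.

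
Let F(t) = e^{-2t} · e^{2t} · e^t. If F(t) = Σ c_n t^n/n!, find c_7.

1

The EGF product rule gives c_7 = Σ_{k_1+k_2+k_3=7} C(7; k_1,k_2,k_3) · ∏ g_i(k_i), where e^{-2t} gives (-2)^k; e^{2t} gives (2)^k; e^t gives (1)^k.
g_1(k) for k = 0…7: 1, -2, 4, -8, 16, -32, 64, -128.
g_2(k) for k = 0…7: 1, 2, 4, 8, 16, 32, 64, 128.
g_3(k) for k = 0…7: 1, 1, 1, 1, 1, 1, 1, 1.
First combine the last two factors: h(k) = Σ_j C(k,j)·g_2(j)·g_3(k−j) for k = 0…7: 1, 3, 9, 27, 81, 243, 729, 2187.
c_7 = Σ_k C(7,k)·g_1(k)·h(7−k) = 1·1·2187 + 7·(-2)·729 + 21·4·243 + 35·(-8)·81 + 35·16·27 + 21·(-32)·9 + 7·64·3 + 1·(-128)·1 = 2187 − 10206 + 20412 − 22680 + 15120 − 6048 + 1344 − 128 = 1.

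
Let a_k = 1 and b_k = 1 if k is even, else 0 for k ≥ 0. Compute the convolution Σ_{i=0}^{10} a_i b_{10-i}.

This is [x^10] in the product of the two ordinary generating functions.
Σ = 1·1 + 1·0 + 1·1 + 1·0 + 1·1 + 1·0 + 1·1 + 1·0 + 1·1 + 1·0 + 1·1 = 6.

6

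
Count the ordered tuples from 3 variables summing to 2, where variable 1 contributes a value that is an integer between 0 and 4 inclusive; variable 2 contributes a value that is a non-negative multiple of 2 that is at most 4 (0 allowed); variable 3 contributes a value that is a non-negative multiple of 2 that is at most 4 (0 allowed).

3

The generating function for the choices is (1 + t + t² + t³ + t⁴)·(1 + t² + t⁴)·(1 + t² + t⁴); the count is [t²].
(1 + t + t² + t³ + t⁴) has coefficients 1,1,1 for degrees 0…2.
(1 + t² + t⁴) has coefficients 1,0,1 for degrees 0…2.
Finally multiplying by (1 + t² + t⁴), the product of all factors after the first has coefficients 1,0,2 for degrees 0…2.
[t²] = 1·2 + 1·0 + 1·1 = 3.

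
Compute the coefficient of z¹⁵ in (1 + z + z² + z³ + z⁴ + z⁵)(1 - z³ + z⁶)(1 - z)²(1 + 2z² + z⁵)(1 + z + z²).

(1 + z + z² + z³ + z⁴ + z⁵) has coefficients 1,1,1,1,1,1 for degrees 0…5.
(1 - z³ + z⁶) has coefficients 1,0,0,-1,0,0,1,0,0,0,0,0,0,0,0,0 for degrees 0…15.
Multiplying by (1 - z)² gives running coefficients 1,-2,1,-1,2,-1,1,-2,1,0,0,0,0,0,0,0 for degrees 0…15.
Multiplying by (1 + 2z² + z⁵) gives running coefficients 1,-2,3,-5,4,-2,3,-3,2,-2,1,1,-2,1,0,0 for degrees 0…15.
Finally multiplying by (1 + z + z²), the product of all factors after the first has coefficients 1,-1,2,-4,2,-3,5,-2,2,-3,1,0,0,0,-1,1 for degrees 0…15.
[z¹⁵] = 1·1 + 1·(-1) + 1·0 + 1·0 + 1·0 + 1·1 = 1.

1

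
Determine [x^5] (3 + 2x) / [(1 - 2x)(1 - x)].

Partial fractions give a closed form: a_n = (8)·2^n + (-5)·1^n.
At n = 5: a_5 = 251.

251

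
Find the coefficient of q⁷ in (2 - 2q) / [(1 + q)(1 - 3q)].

Partial fractions give a closed form: a_n = (1)·(-1)^n + (1)·3^n.
At n = 7: a_7 = 2186.

2186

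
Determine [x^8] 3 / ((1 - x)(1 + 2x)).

Partial fractions give a closed form: a_n = (1)·1^n + (2)·(-2)^n.
At n = 8: a_8 = 513.

513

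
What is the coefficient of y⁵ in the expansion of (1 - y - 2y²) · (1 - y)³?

2

(1 - y - 2y²) has coefficients 1,-1,-2 for degrees 0…2.
(1 - y)³ has coefficients 1,-3,3,-1,0,0 for degrees 0…5.
[y⁵] = 1·0 − 1·0 − 2·(-1) = 2.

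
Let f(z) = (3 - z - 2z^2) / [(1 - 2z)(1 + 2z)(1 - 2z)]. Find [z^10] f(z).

13312

The denominator gives the recurrence a_n = 2a_(n−1) + 4a_(n−2) − 8a_(n−3) for n ≥ 3; the numerator fixes a_0 = 3, a_1 = 5, a_2 = 20.
Iterating: 3, 5, 20, 36, 112, 208, 576, 1088, 2816, 5376, 13312, so a_10 = 13312.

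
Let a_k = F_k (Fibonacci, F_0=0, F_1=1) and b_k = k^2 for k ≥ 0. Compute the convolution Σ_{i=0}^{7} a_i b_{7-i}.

The convolution is the t^7 coefficient of A(t)B(t).
Σ = 0·49 + 1·36 + 1·25 + 2·16 + 3·9 + 5·4 + 8·1 + 13·0 = 148.

148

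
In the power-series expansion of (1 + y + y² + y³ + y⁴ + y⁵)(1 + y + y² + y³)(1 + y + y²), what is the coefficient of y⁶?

(1 + y + y² + y³ + y⁴ + y⁵) has coefficients 1,1,1,1,1,1 for degrees 0…5.
(1 + y + y² + y³) has coefficients 1,1,1,1,0,0,0 for degrees 0…6.
Finally multiplying by (1 + y + y²), the product of all factors after the first has coefficients 1,2,3,3,2,1,0 for degrees 0…6.
[y⁶] = 1·0 + 1·1 + 1·2 + 1·3 + 1·3 + 1·2 = 11.

11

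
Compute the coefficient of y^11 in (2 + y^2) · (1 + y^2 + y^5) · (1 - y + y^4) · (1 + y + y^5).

(2 + y^2) has coefficients 2,0,1 for degrees 0…2.
(1 + y^2 + y^5) has coefficients 1,0,1,0,0,1,0,0,0,0,0,0 for degrees 0…11.
Multiplying by (1 - y + y^4) gives running coefficients 1,-1,1,-1,1,1,0,0,0,1,0,0 for degrees 0…11.
Finally multiplying by (1 + y + y^5), the product of all factors after the first has coefficients 1,0,0,0,0,3,0,1,-1,2,2,0 for degrees 0…11.
[y^11] = 2·0 + 1·2 = 2.

2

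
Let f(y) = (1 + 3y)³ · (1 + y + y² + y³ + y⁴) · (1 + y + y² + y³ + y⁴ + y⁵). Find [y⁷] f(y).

(1 + 3y)³ has coefficients 1,9,27,27 for degrees 0…3.
(1 + y + y² + y³ + y⁴) has coefficients 1,1,1,1,1,0,0,0 for degrees 0…7.
Finally multiplying by (1 + y + y² + y³ + y⁴ + y⁵), the product of all factors after the first has coefficients 1,2,3,4,5,5,4,3 for degrees 0…7.
[y⁷] = 1·3 + 9·4 + 27·5 + 27·5 = 309.

309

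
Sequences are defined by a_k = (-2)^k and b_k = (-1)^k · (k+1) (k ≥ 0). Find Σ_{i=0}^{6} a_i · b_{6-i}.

The convolution is the x^6 coefficient of A(x)B(x).
Σ = 1·7 − 2·(-6) + 4·5 − 8·(-4) + 16·3 − 32·(-2) + 64·1 = 247.

247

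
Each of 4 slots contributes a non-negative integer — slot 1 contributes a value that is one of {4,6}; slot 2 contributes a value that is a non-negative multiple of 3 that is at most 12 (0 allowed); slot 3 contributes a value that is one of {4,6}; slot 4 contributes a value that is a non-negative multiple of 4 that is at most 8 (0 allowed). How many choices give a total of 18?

The generating function for the choices is (q⁴ + q⁶)·(1 + q³ + q⁶ + q⁹ + q¹²)·(q⁴ + q⁶)·(1 + q⁴ + q⁸); the count is [q¹⁸].
(q⁴ + q⁶) has coefficients 0,0,0,0,1,0,1 for degrees 0…6.
(1 + q³ + q⁶ + q⁹ + q¹²) has coefficients 1,0,0,1,0,0,1,0,0,1,0,0,1,0,0,0,0,0,0 for degrees 0…18.
Multiplying by (q⁴ + q⁶) gives running coefficients 0,0,0,0,1,0,1,1,0,1,1,0,1,1,0,1,1,0,1 for degrees 0…18.
Finally multiplying by (1 + q⁴ + q⁸), the product of all factors after the first has coefficients 0,0,0,0,1,0,1,1,1,1,2,1,2,2,2,2,2,2,2 for degrees 0…18.
[q¹⁸] = 1·2 + 1·2 = 4.

4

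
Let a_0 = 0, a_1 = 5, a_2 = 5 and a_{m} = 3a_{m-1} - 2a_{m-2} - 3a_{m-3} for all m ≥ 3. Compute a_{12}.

The ordinary generating function has denominator 1 - 3z + 2z^2 + 3z^3.
Iterating the recurrence: a_0,…,a_{12} = 0, 5, 5, 5, -10, -55, -160, -340, -535, -445, 755, 4760, 14105.

14105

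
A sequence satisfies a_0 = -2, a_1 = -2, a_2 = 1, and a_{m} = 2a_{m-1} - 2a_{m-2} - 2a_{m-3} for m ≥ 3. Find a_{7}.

The ordinary generating function has denominator 1 - 2t + 2t^2 + 2t^3.
Iterating the recurrence: a_0,…,a_{7} = -2, -2, 1, 10, 22, 22, -20, -128.

-128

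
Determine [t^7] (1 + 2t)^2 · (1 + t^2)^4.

(1 + 2t)^2 has coefficients 1,4,4 for degrees 0…2.
(1 + t^2)^4 has coefficients 1,0,4,0,6,0,4,0 for degrees 0…7.
[t^7] = 1·0 + 4·4 + 4·0 = 16.

16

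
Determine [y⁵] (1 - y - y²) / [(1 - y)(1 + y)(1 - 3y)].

152

Partial fractions give a closed form: a_n = (1/4)·1^n + (1/8)·(-1)^n + (5/8)·3^n.
At n = 5: a_5 = 152.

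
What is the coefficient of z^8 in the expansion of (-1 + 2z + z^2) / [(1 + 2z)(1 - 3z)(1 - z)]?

-1432

Partial fractions give a closed form: a_n = (-7/15)·(-2)^n + (-1/5)·3^n + (-1/3)·1^n.
At n = 8: a_8 = -1432.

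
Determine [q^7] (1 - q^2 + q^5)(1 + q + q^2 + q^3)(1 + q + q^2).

2

(1 - q^2 + q^5) has coefficients 1,0,-1,0,0,1 for degrees 0…5.
(1 + q + q^2 + q^3) has coefficients 1,1,1,1,0,0,0,0 for degrees 0…7.
Finally multiplying by (1 + q + q^2), the product of all factors after the first has coefficients 1,2,3,3,2,1,0,0 for degrees 0…7.
[q^7] = 1·0 − 1·1 + 1·3 = 2.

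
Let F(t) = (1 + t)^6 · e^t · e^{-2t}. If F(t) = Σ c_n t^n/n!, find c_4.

37

The EGF product rule gives c_4 = Σ_{k_1+k_2+k_3=4} C(4; k_1,k_2,k_3) · ∏ g_i(k_i), where (1+t)^6 gives the falling factorial (6)_k; e^t gives (1)^k; e^{-2t} gives (-2)^k.
g_1(k) for k = 0…4: 1, 6, 30, 120, 360.
g_2(k) for k = 0…4: 1, 1, 1, 1, 1.
g_3(k) for k = 0…4: 1, -2, 4, -8, 16.
First combine the last two factors: h(k) = Σ_j C(k,j)·g_2(j)·g_3(k−j) for k = 0…4: 1, -1, 1, -1, 1.
c_4 = Σ_k C(4,k)·g_1(k)·h(4−k) = 1·1·1 + 4·6·(-1) + 6·30·1 + 4·120·(-1) + 1·360·1 = 1 − 24 + 180 − 480 + 360 = 37.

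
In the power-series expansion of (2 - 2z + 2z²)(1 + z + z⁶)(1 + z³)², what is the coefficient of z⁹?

6

(2 - 2z + 2z²) has coefficients 2,-2,2 for degrees 0…2.
(1 + z + z⁶) has coefficients 1,1,0,0,0,0,1,0,0,0 for degrees 0…9.
Finally multiplying by (1 + z³)², the product of all factors after the first has coefficients 1,1,0,2,2,0,2,1,0,2 for degrees 0…9.
[z⁹] = 2·2 − 2·0 + 2·1 = 6.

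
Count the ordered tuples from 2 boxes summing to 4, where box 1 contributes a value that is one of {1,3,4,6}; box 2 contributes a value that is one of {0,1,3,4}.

The generating function for the choices is (z + z^3 + z^4 + z^6)·(1 + z + z^3 + z^4); the count is [z^4].
(z + z^3 + z^4 + z^6) has coefficients 0,1,0,1,1 for degrees 0…4.
(1 + z + z^3 + z^4) has coefficients 1,1,0,1,1 for degrees 0…4.
[z^4] = 1·1 + 1·1 + 1·1 = 3.

3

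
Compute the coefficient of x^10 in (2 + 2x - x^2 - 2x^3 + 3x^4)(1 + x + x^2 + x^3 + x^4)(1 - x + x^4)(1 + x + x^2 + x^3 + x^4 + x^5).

(2 + 2x - x^2 - 2x^3 + 3x^4) has coefficients 2,2,-1,-2,3 for degrees 0…4.
(1 + x + x^2 + x^3 + x^4) has coefficients 1,1,1,1,1,0,0,0,0,0,0 for degrees 0…10.
Multiplying by (1 - x + x^4) gives running coefficients 1,0,0,0,1,0,1,1,1,0,0 for degrees 0…10.
Finally multiplying by (1 + x + x^2 + x^3 + x^4 + x^5), the product of all factors after the first has coefficients 1,1,1,1,2,2,2,3,4,4,3 for degrees 0…10.
[x^10] = 2·3 + 2·4 − 1·4 − 2·3 + 3·2 = 10.

10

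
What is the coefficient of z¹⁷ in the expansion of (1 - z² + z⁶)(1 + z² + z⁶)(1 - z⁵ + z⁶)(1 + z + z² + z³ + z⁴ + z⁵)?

2

(1 - z² + z⁶) has coefficients 1,0,-1,0,0,0,1 for degrees 0…6.
(1 + z² + z⁶) has coefficients 1,0,1,0,0,0,1,0,0,0,0,0,0,0,0,0,0,0 for degrees 0…17.
Multiplying by (1 - z⁵ + z⁶) gives running coefficients 1,0,1,0,0,-1,2,-1,1,0,0,-1,1,0,0,0,0,0 for degrees 0…17.
Finally multiplying by (1 + z + z² + z³ + z⁴ + z⁵), the product of all factors after the first has coefficients 1,1,2,2,2,1,2,1,1,1,1,1,0,1,0,0,0,1 for degrees 0…17.
[z¹⁷] = 1·1 − 1·0 + 1·1 = 2.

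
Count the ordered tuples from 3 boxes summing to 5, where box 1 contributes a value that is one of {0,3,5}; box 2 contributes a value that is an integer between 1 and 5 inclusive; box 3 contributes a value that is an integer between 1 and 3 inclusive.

4

The generating function for the choices is (1 + y³ + y⁵)·(y + y² + y³ + y⁴ + y⁵)·(y + y² + y³); the count is [y⁵].
(1 + y³ + y⁵) has coefficients 1,0,0,1,0,1 for degrees 0…5.
(y + y² + y³ + y⁴ + y⁵) has coefficients 0,1,1,1,1,1 for degrees 0…5.
Finally multiplying by (y + y² + y³), the product of all factors after the first has coefficients 0,0,1,2,3,3 for degrees 0…5.
[y⁵] = 1·3 + 1·1 + 1·0 = 4.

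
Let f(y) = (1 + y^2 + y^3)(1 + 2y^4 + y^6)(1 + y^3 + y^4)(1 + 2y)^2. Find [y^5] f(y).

(1 + y^2 + y^3) has coefficients 1,0,1,1 for degrees 0…3.
(1 + 2y^4 + y^6) has coefficients 1,0,0,0,2,0 for degrees 0…5.
Multiplying by (1 + y^3 + y^4) gives running coefficients 1,0,0,1,3,0 for degrees 0…5.
Finally multiplying by (1 + 2y)^2, the product of all factors after the first has coefficients 1,4,4,1,7,16 for degrees 0…5.
[y^5] = 1·16 + 1·1 + 1·4 = 21.

21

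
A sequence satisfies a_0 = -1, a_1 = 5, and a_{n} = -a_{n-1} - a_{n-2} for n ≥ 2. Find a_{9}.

-1

The ordinary generating function has denominator 1 + q + q^2.
Iterating the recurrence: a_0,…,a_{9} = -1, 5, -4, -1, 5, -4, -1, 5, -4, -1.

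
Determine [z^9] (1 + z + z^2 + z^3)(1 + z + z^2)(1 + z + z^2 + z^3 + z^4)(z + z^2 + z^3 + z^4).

(1 + z + z^2 + z^3) has coefficients 1,1,1,1 for degrees 0…3.
(1 + z + z^2) has coefficients 1,1,1,0,0,0,0,0,0,0 for degrees 0…9.
Multiplying by (1 + z + z^2 + z^3 + z^4) gives running coefficients 1,2,3,3,3,2,1,0,0,0 for degrees 0…9.
Finally multiplying by (z + z^2 + z^3 + z^4), the product of all factors after the first has coefficients 0,1,3,6,9,11,11,9,6,3 for degrees 0…9.
[z^9] = 1·3 + 1·6 + 1·9 + 1·11 = 29.

29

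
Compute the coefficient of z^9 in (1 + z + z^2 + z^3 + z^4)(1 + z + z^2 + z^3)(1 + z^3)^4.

36

(1 + z + z^2 + z^3 + z^4) has coefficients 1,1,1,1,1 for degrees 0…4.
(1 + z + z^2 + z^3) has coefficients 1,1,1,1,0,0,0,0,0,0 for degrees 0…9.
Finally multiplying by (1 + z^3)^4, the product of all factors after the first has coefficients 1,1,1,5,4,4,10,6,6,10 for degrees 0…9.
[z^9] = 1·10 + 1·6 + 1·6 + 1·10 + 1·4 = 36.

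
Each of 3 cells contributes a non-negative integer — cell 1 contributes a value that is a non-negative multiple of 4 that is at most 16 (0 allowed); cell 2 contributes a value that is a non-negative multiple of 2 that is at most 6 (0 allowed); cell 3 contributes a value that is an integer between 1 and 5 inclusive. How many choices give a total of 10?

4

The generating function for the choices is (1 + y⁴ + y⁸ + y¹² + y¹⁶)·(1 + y² + y⁴ + y⁶)·(y + y² + y³ + y⁴ + y⁵); the count is [y¹⁰].
(1 + y⁴ + y⁸ + y¹² + y¹⁶) has coefficients 1,0,0,0,1,0,0,0,1,0,0 for degrees 0…10.
(1 + y² + y⁴ + y⁶) has coefficients 1,0,1,0,1,0,1,0,0,0,0 for degrees 0…10.
Finally multiplying by (y + y² + y³ + y⁴ + y⁵), the product of all factors after the first has coefficients 0,1,1,2,2,3,2,3,2,2,1 for degrees 0…10.
[y¹⁰] = 1·1 + 1·2 + 1·1 = 4.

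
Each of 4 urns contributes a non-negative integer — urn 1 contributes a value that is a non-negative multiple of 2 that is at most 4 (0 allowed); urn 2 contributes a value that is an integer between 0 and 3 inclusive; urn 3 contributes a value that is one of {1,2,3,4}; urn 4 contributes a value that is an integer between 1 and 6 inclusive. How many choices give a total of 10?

38

The generating function for the choices is (1 + t^2 + t^4)·(1 + t + t^2 + t^3)·(t + t^2 + t^3 + t^4)·(t + t^2 + t^3 + t^4 + t^5 + t^6); the count is [t^10].
(1 + t^2 + t^4) has coefficients 1,0,1,0,1 for degrees 0…4.
(1 + t + t^2 + t^3) has coefficients 1,1,1,1,0,0,0,0,0,0,0 for degrees 0…10.
Multiplying by (t + t^2 + t^3 + t^4) gives running coefficients 0,1,2,3,4,3,2,1,0,0,0 for degrees 0…10.
Finally multiplying by (t + t^2 + t^3 + t^4 + t^5 + t^6), the product of all factors after the first has coefficients 0,0,1,3,6,10,13,15,15,13,10 for degrees 0…10.
[t^10] = 1·10 + 1·15 + 1·13 = 38.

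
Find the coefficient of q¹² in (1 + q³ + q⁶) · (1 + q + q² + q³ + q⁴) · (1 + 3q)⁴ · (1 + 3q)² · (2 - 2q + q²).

5572

(1 + q³ + q⁶) has coefficients 1,0,0,1,0,0,1 for degrees 0…6.
(1 + q + q² + q³ + q⁴) has coefficients 1,1,1,1,1,0,0,0,0,0,0,0,0 for degrees 0…12.
Multiplying by (1 + 3q)⁴ gives running coefficients 1,13,67,175,256,255,243,189,81,0,0,0,0 for degrees 0…12.
Multiplying by (1 + 3q)² gives running coefficients 1,19,154,694,1909,3366,4077,3942,3402,2187,729,0,0 for degrees 0…12.
Finally multiplying by (2 - 2q + q²), the product of all factors after the first has coefficients 2,36,271,1099,2584,3608,3331,3096,2997,1512,486,729,729 for degrees 0…12.
[q¹²] = 1·729 + 1·1512 + 1·3331 = 5572.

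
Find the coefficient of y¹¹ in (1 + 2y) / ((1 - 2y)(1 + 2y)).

Partial fractions give a closed form: a_n = (1)·2^n.
At n = 11: a_11 = 2048.

2048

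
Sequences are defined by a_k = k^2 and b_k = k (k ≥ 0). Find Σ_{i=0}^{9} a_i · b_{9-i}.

540

Write out a_i and b_{9-i} for i = 0,…,9 and sum the products.
Σ = 0·9 + 1·8 + 4·7 + 9·6 + 16·5 + 25·4 + 36·3 + 49·2 + 64·1 + 81·0 = 540.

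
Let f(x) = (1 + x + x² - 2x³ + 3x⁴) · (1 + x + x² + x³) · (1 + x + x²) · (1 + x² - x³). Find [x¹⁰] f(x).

-2

(1 + x + x² - 2x³ + 3x⁴) has coefficients 1,1,1,-2,3 for degrees 0…4.
(1 + x + x² + x³) has coefficients 1,1,1,1,0,0,0,0,0,0,0 for degrees 0…10.
Multiplying by (1 + x + x²) gives running coefficients 1,2,3,3,2,1,0,0,0,0,0 for degrees 0…10.
Finally multiplying by (1 + x² - x³), the product of all factors after the first has coefficients 1,2,4,4,3,1,-1,-1,-1,0,0 for degrees 0…10.
[x¹⁰] = 1·0 + 1·0 + 1·(-1) − 2·(-1) + 3·(-1) = -2.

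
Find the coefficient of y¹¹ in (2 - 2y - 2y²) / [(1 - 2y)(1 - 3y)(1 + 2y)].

352246

Partial fractions give a closed form: a_n = (-1/2)·2^n + (2)·3^n + (1/2)·(-2)^n.
At n = 11: a_11 = 352246.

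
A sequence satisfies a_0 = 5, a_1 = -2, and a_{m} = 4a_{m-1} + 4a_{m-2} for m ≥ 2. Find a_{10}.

2608128

The ordinary generating function has denominator 1 - 4x - 4x^2.
Iterating the recurrence: a_0,…,a_{10} = 5, -2, 12, 40, 208, 992, 4800, 23168, 111872, 540160, 2608128.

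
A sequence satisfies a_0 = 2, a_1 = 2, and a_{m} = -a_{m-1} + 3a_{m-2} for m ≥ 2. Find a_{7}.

The ordinary generating function has denominator 1 + t - 3t^2.
Iterating the recurrence: a_0,…,a_{7} = 2, 2, 4, 2, 10, -4, 34, -46.

-46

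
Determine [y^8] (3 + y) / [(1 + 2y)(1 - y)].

428

The denominator gives the recurrence a_n = −a_(n−1) + 2a_(n−2) for n ≥ 2; the numerator fixes a_0 = 3, a_1 = -2.
Iterating: 3, -2, 8, -12, 28, -52, 108, -212, 428, so a_8 = 428.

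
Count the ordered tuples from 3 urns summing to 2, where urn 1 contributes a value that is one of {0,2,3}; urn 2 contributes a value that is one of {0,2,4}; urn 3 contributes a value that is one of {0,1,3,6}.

2

The generating function for the choices is (1 + t² + t³)·(1 + t² + t⁴)·(1 + t + t³ + t⁶); the count is [t²].
(1 + t² + t³) has coefficients 1,0,1 for degrees 0…2.
(1 + t² + t⁴) has coefficients 1,0,1 for degrees 0…2.
Finally multiplying by (1 + t + t³ + t⁶), the product of all factors after the first has coefficients 1,1,1 for degrees 0…2.
[t²] = 1·1 + 1·1 = 2.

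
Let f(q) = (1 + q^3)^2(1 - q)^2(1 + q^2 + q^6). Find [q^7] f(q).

-2

(1 + q^3)^2 has coefficients 1,0,0,2,0,0,1 for degrees 0…6.
(1 - q)^2 has coefficients 1,-2,1,0,0,0,0,0 for degrees 0…7.
Finally multiplying by (1 + q^2 + q^6), the product of all factors after the first has coefficients 1,-2,2,-2,1,0,1,-2 for degrees 0…7.
[q^7] = 1·(-2) + 2·1 + 1·(-2) = -2.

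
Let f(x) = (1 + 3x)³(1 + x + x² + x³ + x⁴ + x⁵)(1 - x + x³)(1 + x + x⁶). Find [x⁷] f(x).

(1 + 3x)³ has coefficients 1,9,27,27 for degrees 0…3.
(1 + x + x² + x³ + x⁴ + x⁵) has coefficients 1,1,1,1,1,1,0,0 for degrees 0…7.
Multiplying by (1 - x + x³) gives running coefficients 1,0,0,1,1,1,0,1 for degrees 0…7.
Finally multiplying by (1 + x + x⁶), the product of all factors after the first has coefficients 1,1,0,1,2,2,2,1 for degrees 0…7.
[x⁷] = 1·1 + 9·2 + 27·2 + 27·2 = 127.

127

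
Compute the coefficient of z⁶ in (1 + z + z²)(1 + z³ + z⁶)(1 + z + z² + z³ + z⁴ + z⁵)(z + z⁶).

7

(1 + z + z²) has coefficients 1,1,1 for degrees 0…2.
(1 + z³ + z⁶) has coefficients 1,0,0,1,0,0,1 for degrees 0…6.
Multiplying by (1 + z + z² + z³ + z⁴ + z⁵) gives running coefficients 1,1,1,2,2,2,2 for degrees 0…6.
Finally multiplying by (z + z⁶), the product of all factors after the first has coefficients 0,1,1,1,2,2,3 for degrees 0…6.
[z⁶] = 1·3 + 1·2 + 1·2 = 7.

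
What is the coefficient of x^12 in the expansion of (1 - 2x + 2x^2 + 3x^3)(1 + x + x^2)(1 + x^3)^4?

(1 - 2x + 2x^2 + 3x^3) has coefficients 1,-2,2,3 for degrees 0…3.
(1 + x + x^2) has coefficients 1,1,1,0,0,0,0,0,0,0,0,0,0 for degrees 0…12.
Finally multiplying by (1 + x^3)^4, the product of all factors after the first has coefficients 1,1,1,4,4,4,6,6,6,4,4,4,1 for degrees 0…12.
[x^12] = 1·1 − 2·4 + 2·4 + 3·4 = 13.

13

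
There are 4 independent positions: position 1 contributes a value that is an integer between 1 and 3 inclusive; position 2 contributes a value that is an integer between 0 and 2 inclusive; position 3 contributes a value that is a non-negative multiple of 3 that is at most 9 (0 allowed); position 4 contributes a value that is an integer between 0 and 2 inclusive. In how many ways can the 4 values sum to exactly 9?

9

The generating function for the choices is (x + x² + x³)·(1 + x + x²)·(1 + x³ + x⁶ + x⁹)·(1 + x + x²); the count is [x⁹].
(x + x² + x³) has coefficients 0,1,1,1 for degrees 0…3.
(1 + x + x²) has coefficients 1,1,1,0,0,0,0,0,0,0 for degrees 0…9.
Multiplying by (1 + x³ + x⁶ + x⁹) gives running coefficients 1,1,1,1,1,1,1,1,1,1 for degrees 0…9.
Finally multiplying by (1 + x + x²), the product of all factors after the first has coefficients 1,2,3,3,3,3,3,3,3,3 for degrees 0…9.
[x⁹] = 1·3 + 1·3 + 1·3 = 9.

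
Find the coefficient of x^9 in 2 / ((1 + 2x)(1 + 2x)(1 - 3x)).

The denominator gives the recurrence a_n = −a_(n−1) + 8a_(n−2) + 12a_(n−3) for n ≥ 3; the numerator fixes a_0 = 2, a_1 = -2, a_2 = 18.
Iterating: 2, -2, 18, -10, 130, 6, 914, 694, 6690, 9830, so a_9 = 9830.

9830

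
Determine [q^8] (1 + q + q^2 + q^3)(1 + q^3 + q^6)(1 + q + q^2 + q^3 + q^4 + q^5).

(1 + q + q^2 + q^3) has coefficients 1,1,1,1 for degrees 0…3.
(1 + q^3 + q^6) has coefficients 1,0,0,1,0,0,1,0,0 for degrees 0…8.
Finally multiplying by (1 + q + q^2 + q^3 + q^4 + q^5), the product of all factors after the first has coefficients 1,1,1,2,2,2,2,2,2 for degrees 0…8.
[q^8] = 1·2 + 1·2 + 1·2 + 1·2 = 8.

8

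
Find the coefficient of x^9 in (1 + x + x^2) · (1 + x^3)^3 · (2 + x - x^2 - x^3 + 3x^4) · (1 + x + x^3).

(1 + x + x^2) has coefficients 1,1,1 for degrees 0…2.
(1 + x^3)^3 has coefficients 1,0,0,3,0,0,3,0,0,1 for degrees 0…9.
Multiplying by (2 + x - x^2 - x^3 + 3x^4) gives running coefficients 2,1,-1,5,6,-3,3,12,-3,-1 for degrees 0…9.
Finally multiplying by (1 + x + x^3), the product of all factors after the first has coefficients 2,3,0,6,12,2,5,21,6,-1 for degrees 0…9.
[x^9] = 1·(-1) + 1·6 + 1·21 = 26.

26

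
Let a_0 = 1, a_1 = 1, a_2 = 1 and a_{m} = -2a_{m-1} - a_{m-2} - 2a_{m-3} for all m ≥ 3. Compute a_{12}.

1639

The ordinary generating function has denominator 1 + 2x + x^2 + 2x^3.
Iterating the recurrence: a_0,…,a_{12} = 1, 1, 1, -5, 7, -11, 25, -53, 103, -203, 409, -821, 1639.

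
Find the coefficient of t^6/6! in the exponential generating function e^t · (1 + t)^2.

43

The EGF product rule gives c_6 = Σ_{k_1+k_2=6} C(6; k_1,k_2) · ∏ g_i(k_i), where e^t gives (1)^k; (1+t)^2 gives the falling factorial (2)_k.
g_1(k) for k = 0…6: 1, 1, 1, 1, 1, 1, 1.
g_2(k) for k = 0…6: 1, 2, 2, 0, 0, 0, 0.
c_6 = Σ_k C(6,k)·g_1(k)·g_2(6−k) = 15·1·2 + 6·1·2 + 1·1·1 = 30 + 12 + 1 = 43.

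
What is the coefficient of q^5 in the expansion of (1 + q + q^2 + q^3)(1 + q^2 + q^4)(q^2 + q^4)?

(1 + q + q^2 + q^3) has coefficients 1,1,1,1 for degrees 0…3.
(1 + q^2 + q^4) has coefficients 1,0,1,0,1,0 for degrees 0…5.
Finally multiplying by (q^2 + q^4), the product of all factors after the first has coefficients 0,0,1,0,2,0 for degrees 0…5.
[q^5] = 1·0 + 1·2 + 1·0 + 1·1 = 3.

3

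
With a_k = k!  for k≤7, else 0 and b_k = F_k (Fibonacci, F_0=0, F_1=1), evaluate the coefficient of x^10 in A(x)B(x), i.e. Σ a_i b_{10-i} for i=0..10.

This is [x^10] in the product of the two ordinary generating functions.
Σ = 1·55 + 1·34 + 2·21 + 6·13 + 24·8 + 120·5 + 720·3 + 5040·2 + 0·1 + 0·1 + 0·0 = 13241.

13241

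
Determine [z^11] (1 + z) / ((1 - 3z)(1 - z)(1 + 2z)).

212303

The denominator gives the recurrence a_n = 2a_(n−1) + 5a_(n−2) − 6a_(n−3) for n ≥ 3; the numerator fixes a_0 = 1, a_1 = 3, a_2 = 11.
Iterating: 1, 3, 11, 31, 99, 287, 883, 2607, 7907, 23551, 70995, 212303, so a_11 = 212303.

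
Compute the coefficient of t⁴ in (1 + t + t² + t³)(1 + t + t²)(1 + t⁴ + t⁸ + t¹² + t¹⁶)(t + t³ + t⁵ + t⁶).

(1 + t + t² + t³) has coefficients 1,1,1,1 for degrees 0…3.
(1 + t + t²) has coefficients 1,1,1,0,0 for degrees 0…4.
Multiplying by (1 + t⁴ + t⁸ + t¹² + t¹⁶) gives running coefficients 1,1,1,0,1 for degrees 0…4.
Finally multiplying by (t + t³ + t⁵ + t⁶), the product of all factors after the first has coefficients 0,1,1,2,1 for degrees 0…4.
[t⁴] = 1·1 + 1·2 + 1·1 + 1·1 = 5.

5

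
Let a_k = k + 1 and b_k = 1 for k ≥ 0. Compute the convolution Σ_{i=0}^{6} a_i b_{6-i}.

28

The convolution is the t^6 coefficient of A(t)B(t).
Σ = 1·1 + 2·1 + 3·1 + 4·1 + 5·1 + 6·1 + 7·1 = 28.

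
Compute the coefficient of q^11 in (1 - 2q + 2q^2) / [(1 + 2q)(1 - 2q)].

-2048

The denominator gives the recurrence a_n = 4a_(n−2) for n ≥ 3; the numerator fixes a_0 = 1, a_1 = -2, a_2 = 6.
Iterating: 1, -2, 6, -8, 24, -32, 96, -128, 384, -512, 1536, -2048, so a_11 = -2048.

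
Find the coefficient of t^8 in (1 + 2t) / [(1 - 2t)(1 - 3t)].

31781

The denominator gives the recurrence a_n = 5a_(n−1) − 6a_(n−2) for n ≥ 2; the numerator fixes a_0 = 1, a_1 = 7.
Iterating: 1, 7, 29, 103, 341, 1087, 3389, 10423, 31781, so a_8 = 31781.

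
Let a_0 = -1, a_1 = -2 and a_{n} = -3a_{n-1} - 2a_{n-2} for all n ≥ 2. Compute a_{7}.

The ordinary generating function has denominator 1 + 3t + 2t^2.
Iterating the recurrence: a_0,…,a_{7} = -1, -2, 8, -20, 44, -92, 188, -380.

-380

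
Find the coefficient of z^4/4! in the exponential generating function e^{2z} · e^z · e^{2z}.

The EGF product rule gives c_4 = Σ_{k_1+k_2+k_3=4} C(4; k_1,k_2,k_3) · ∏ g_i(k_i), where e^{2z} gives (2)^k; e^z gives (1)^k; e^{2z} gives (2)^k.
g_1(k) for k = 0…4: 1, 2, 4, 8, 16.
g_2(k) for k = 0…4: 1, 1, 1, 1, 1.
g_3(k) for k = 0…4: 1, 2, 4, 8, 16.
First combine the last two factors: h(k) = Σ_j C(k,j)·g_2(j)·g_3(k−j) for k = 0…4: 1, 3, 9, 27, 81.
c_4 = Σ_k C(4,k)·g_1(k)·h(4−k) = 1·1·81 + 4·2·27 + 6·4·9 + 4·8·3 + 1·16·1 = 81 + 216 + 216 + 96 + 16 = 625.

625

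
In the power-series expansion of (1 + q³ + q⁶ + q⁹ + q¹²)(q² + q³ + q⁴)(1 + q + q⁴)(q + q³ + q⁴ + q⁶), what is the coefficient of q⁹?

10

(1 + q³ + q⁶ + q⁹ + q¹²) has coefficients 1,0,0,1,0,0,1,0,0,1 for degrees 0…9.
(q² + q³ + q⁴) has coefficients 0,0,1,1,1,0,0,0,0,0 for degrees 0…9.
Multiplying by (1 + q + q⁴) gives running coefficients 0,0,1,2,2,1,1,1,1,0 for degrees 0…9.
Finally multiplying by (q + q³ + q⁴ + q⁶), the product of all factors after the first has coefficients 0,0,0,1,2,3,4,5,5,5 for degrees 0…9.
[q⁹] = 1·5 + 1·4 + 1·1 + 1·0 = 10.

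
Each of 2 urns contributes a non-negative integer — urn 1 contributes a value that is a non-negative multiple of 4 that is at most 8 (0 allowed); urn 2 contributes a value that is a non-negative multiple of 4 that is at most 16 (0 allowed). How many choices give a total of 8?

3

The generating function for the choices is (1 + x⁴ + x⁸)·(1 + x⁴ + x⁸ + x¹² + x¹⁶); the count is [x⁸].
(1 + x⁴ + x⁸) has coefficients 1,0,0,0,1,0,0,0,1 for degrees 0…8.
(1 + x⁴ + x⁸ + x¹² + x¹⁶) has coefficients 1,0,0,0,1,0,0,0,1 for degrees 0…8.
[x⁸] = 1·1 + 1·1 + 1·1 = 3.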